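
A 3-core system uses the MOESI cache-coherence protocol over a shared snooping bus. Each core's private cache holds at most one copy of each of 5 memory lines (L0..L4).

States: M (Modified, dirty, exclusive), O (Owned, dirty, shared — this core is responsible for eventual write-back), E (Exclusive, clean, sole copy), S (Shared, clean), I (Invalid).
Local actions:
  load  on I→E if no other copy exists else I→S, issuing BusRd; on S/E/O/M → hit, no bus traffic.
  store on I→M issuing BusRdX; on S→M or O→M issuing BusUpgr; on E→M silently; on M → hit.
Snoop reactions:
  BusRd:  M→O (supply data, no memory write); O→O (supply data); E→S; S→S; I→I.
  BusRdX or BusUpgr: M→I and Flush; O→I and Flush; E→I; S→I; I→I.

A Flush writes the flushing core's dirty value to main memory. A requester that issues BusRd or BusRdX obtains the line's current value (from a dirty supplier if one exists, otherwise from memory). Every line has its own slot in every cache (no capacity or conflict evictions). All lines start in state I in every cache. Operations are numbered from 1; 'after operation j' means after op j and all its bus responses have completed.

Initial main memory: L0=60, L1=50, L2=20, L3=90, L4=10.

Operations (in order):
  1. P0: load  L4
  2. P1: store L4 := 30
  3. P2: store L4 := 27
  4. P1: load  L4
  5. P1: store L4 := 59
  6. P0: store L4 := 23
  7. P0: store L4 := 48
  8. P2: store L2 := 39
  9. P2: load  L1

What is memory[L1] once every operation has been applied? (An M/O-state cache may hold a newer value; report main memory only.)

memory[L1] = 50

1. P0: load  L4  bus=[BusRd]  L4: P0=E P1=I P2=I  mem[L4]=10
2. P1: store L4 := 30  bus=[BusRdX]  L4: P0=I P1=M P2=I  mem[L4]=10
3. P2: store L4 := 27  bus=[BusRdX,Flush]  L4: P0=I P1=I P2=M  mem[L4]=30
4. P1: load  L4  bus=[BusRd]  L4: P0=I P1=S P2=O  mem[L4]=30
5. P1: store L4 := 59  bus=[BusUpgr,Flush]  L4: P0=I P1=M P2=I  mem[L4]=27
6. P0: store L4 := 23  bus=[BusRdX,Flush]  L4: P0=M P1=I P2=I  mem[L4]=59
7. P0: store L4 := 48  bus=[-]  L4: P0=M P1=I P2=I  mem[L4]=59
8. P2: store L2 := 39  bus=[BusRdX]  L2: P0=I P1=I P2=M  mem[L2]=20
9. P2: load  L1  bus=[BusRd]  L1: P0=I P1=I P2=E  mem[L1]=50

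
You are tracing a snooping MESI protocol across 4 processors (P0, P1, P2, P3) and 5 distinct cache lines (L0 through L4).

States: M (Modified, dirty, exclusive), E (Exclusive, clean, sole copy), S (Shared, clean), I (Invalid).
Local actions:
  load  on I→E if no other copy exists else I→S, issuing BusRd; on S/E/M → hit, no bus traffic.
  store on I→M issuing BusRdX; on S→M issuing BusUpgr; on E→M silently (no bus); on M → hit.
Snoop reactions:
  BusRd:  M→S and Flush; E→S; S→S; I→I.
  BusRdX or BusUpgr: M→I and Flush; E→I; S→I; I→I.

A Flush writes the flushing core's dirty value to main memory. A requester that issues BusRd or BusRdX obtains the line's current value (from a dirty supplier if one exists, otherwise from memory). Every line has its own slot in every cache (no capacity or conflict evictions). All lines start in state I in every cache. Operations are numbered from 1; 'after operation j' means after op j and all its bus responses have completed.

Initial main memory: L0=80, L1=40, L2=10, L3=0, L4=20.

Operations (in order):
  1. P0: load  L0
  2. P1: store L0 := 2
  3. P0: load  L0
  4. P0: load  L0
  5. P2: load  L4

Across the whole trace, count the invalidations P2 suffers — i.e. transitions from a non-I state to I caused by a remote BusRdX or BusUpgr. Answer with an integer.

invalidations = 0

1. P0: load  L0  bus=[BusRd]  L0: P0=E P1=I P2=I P3=I  mem[L0]=80
2. P1: store L0 := 2  bus=[BusRdX]  L0: P0=I P1=M P2=I P3=I  mem[L0]=80
3. P0: load  L0  bus=[BusRd,Flush]  L0: P0=S P1=S P2=I P3=I  mem[L0]=2
4. P0: load  L0  bus=[-]  L0: P0=S P1=S P2=I P3=I  mem[L0]=2
5. P2: load  L4  bus=[BusRd]  L4: P0=I P1=I P2=E P3=I  mem[L4]=20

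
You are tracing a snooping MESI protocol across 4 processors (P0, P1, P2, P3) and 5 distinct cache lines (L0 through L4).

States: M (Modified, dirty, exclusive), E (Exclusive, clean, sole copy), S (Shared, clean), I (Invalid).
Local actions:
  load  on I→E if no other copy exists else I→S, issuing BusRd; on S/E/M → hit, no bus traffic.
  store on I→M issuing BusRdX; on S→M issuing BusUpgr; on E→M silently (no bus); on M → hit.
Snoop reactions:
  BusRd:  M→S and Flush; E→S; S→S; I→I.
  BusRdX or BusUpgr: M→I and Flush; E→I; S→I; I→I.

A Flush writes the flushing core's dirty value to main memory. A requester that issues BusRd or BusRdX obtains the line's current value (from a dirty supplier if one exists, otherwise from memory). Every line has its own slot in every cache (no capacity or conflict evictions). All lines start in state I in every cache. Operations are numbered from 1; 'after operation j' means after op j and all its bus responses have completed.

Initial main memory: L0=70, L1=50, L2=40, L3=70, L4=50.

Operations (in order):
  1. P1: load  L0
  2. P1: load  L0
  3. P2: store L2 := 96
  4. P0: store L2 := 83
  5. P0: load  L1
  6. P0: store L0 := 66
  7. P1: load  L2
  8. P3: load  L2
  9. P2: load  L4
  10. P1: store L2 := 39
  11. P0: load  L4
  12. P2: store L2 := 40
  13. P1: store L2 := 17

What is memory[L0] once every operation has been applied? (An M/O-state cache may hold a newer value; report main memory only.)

  op1 P1: load  L0 → I/E/I/I on L0; bus BusRd; mem=70
  op2 P1: load  L0 → I/E/I/I on L0; bus (none); mem=70
  op3 P2: store L2 := 96 → I/I/M/I on L2; bus BusRdX; mem=40
  op4 P0: store L2 := 83 → M/I/I/I on L2; bus BusRdX Flush; mem=96
  op5 P0: load  L1 → E/I/I/I on L1; bus BusRd; mem=50
  op6 P0: store L0 := 66 → M/I/I/I on L0; bus BusRdX; mem=70
  op7 P1: load  L2 → S/S/I/I on L2; bus BusRd Flush; mem=83
  op8 P3: load  L2 → S/S/I/S on L2; bus BusRd; mem=83
  op9 P2: load  L4 → I/I/E/I on L4; bus BusRd; mem=50
  op10 P1: store L2 := 39 → I/M/I/I on L2; bus BusUpgr; mem=83
  op11 P0: load  L4 → S/I/S/I on L4; bus BusRd; mem=50
  op12 P2: store L2 := 40 → I/I/M/I on L2; bus BusRdX Flush; mem=39
  op13 P1: store L2 := 17 → I/M/I/I on L2; bus BusRdX Flush; mem=40

memory[L0] = 70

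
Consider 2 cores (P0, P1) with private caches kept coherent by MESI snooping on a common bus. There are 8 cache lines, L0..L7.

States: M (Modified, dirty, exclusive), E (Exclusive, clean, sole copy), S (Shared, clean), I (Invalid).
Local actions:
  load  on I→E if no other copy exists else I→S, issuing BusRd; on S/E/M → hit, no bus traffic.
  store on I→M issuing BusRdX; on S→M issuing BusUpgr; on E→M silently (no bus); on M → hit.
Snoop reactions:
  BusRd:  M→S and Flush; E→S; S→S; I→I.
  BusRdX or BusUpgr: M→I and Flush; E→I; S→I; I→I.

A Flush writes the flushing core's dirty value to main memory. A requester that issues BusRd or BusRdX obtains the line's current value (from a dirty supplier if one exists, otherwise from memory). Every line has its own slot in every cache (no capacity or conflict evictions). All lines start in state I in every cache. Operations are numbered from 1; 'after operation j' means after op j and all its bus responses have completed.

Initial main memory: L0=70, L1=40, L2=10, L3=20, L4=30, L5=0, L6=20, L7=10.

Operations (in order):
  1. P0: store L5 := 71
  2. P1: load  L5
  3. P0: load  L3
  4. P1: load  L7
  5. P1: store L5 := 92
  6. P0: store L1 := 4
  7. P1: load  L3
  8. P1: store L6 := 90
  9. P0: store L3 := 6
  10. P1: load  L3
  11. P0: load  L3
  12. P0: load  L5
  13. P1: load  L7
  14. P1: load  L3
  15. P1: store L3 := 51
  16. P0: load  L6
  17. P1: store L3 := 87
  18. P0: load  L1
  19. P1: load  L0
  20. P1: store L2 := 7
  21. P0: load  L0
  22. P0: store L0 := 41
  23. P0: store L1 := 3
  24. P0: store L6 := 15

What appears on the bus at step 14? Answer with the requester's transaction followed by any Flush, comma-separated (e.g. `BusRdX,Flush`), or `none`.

1. P0: store L5 := 71  bus=[BusRdX]  L5: P0=M P1=I  mem[L5]=0
2. P1: load  L5  bus=[BusRd,Flush]  L5: P0=S P1=S  mem[L5]=71
3. P0: load  L3  bus=[BusRd]  L3: P0=E P1=I  mem[L3]=20
4. P1: load  L7  bus=[BusRd]  L7: P0=I P1=E  mem[L7]=10
5. P1: store L5 := 92  bus=[BusUpgr]  L5: P0=I P1=M  mem[L5]=71
6. P0: store L1 := 4  bus=[BusRdX]  L1: P0=M P1=I  mem[L1]=40
7. P1: load  L3  bus=[BusRd]  L3: P0=S P1=S  mem[L3]=20
8. P1: store L6 := 90  bus=[BusRdX]  L6: P0=I P1=M  mem[L6]=20
9. P0: store L3 := 6  bus=[BusUpgr]  L3: P0=M P1=I  mem[L3]=20
10. P1: load  L3  bus=[BusRd,Flush]  L3: P0=S P1=S  mem[L3]=6
11. P0: load  L3  bus=[-]  L3: P0=S P1=S  mem[L3]=6
12. P0: load  L5  bus=[BusRd,Flush]  L5: P0=S P1=S  mem[L5]=92
13. P1: load  L7  bus=[-]  L7: P0=I P1=E  mem[L7]=10
14. P1: load  L3  bus=[-]  L3: P0=S P1=S  mem[L3]=6
15. P1: store L3 := 51  bus=[BusUpgr]  L3: P0=I P1=M  mem[L3]=6
16. P0: load  L6  bus=[BusRd,Flush]  L6: P0=S P1=S  mem[L6]=90
17. P1: store L3 := 87  bus=[-]  L3: P0=I P1=M  mem[L3]=6
18. P0: load  L1  bus=[-]  L1: P0=M P1=I  mem[L1]=40
19. P1: load  L0  bus=[BusRd]  L0: P0=I P1=E  mem[L0]=70
20. P1: store L2 := 7  bus=[BusRdX]  L2: P0=I P1=M  mem[L2]=10
21. P0: load  L0  bus=[BusRd]  L0: P0=S P1=S  mem[L0]=70
22. P0: store L0 := 41  bus=[BusUpgr]  L0: P0=M P1=I  mem[L0]=70
23. P0: store L1 := 3  bus=[-]  L1: P0=M P1=I  mem[L1]=40
24. P0: store L6 := 15  bus=[BusUpgr]  L6: P0=M P1=I  mem[L6]=90

bus = none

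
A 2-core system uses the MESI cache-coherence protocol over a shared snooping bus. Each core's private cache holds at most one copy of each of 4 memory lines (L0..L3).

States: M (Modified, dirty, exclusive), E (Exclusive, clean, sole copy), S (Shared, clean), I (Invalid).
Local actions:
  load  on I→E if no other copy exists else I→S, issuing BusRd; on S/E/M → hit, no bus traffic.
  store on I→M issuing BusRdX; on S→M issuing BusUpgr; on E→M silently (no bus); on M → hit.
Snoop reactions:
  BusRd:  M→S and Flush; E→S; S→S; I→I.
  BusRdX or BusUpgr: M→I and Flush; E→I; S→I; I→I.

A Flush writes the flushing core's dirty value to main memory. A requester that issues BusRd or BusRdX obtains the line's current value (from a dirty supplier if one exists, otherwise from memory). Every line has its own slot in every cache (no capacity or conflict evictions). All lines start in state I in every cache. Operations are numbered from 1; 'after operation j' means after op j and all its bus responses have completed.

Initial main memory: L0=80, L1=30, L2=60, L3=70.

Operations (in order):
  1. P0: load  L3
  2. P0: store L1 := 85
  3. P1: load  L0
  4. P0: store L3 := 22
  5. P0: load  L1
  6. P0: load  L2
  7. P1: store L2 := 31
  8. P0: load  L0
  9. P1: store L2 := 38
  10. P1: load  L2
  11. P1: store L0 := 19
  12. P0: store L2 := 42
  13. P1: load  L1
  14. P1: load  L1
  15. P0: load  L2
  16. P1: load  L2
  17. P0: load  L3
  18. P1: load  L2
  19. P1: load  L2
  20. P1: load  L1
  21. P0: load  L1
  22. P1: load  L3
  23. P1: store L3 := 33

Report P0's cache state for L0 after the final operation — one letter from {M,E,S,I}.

step 1: P0: load  L3  ⟶  EI  (L3)  txn=BusRd  M[L3]=70
step 2: P0: store L1 := 85  ⟶  MI  (L1)  txn=BusRdX  M[L1]=30
step 3: P1: load  L0  ⟶  IE  (L0)  txn=BusRd  M[L0]=80
step 4: P0: store L3 := 22  ⟶  MI  (L3)  txn=∅  M[L3]=70
step 5: P0: load  L1  ⟶  MI  (L1)  txn=∅  M[L1]=30
step 6: P0: load  L2  ⟶  EI  (L2)  txn=BusRd  M[L2]=60
step 7: P1: store L2 := 31  ⟶  IM  (L2)  txn=BusRdX  M[L2]=60
step 8: P0: load  L0  ⟶  SS  (L0)  txn=BusRd  M[L0]=80
step 9: P1: store L2 := 38  ⟶  IM  (L2)  txn=∅  M[L2]=60
step 10: P1: load  L2  ⟶  IM  (L2)  txn=∅  M[L2]=60
step 11: P1: store L0 := 19  ⟶  IM  (L0)  txn=BusUpgr  M[L0]=80
step 12: P0: store L2 := 42  ⟶  MI  (L2)  txn=BusRdX+Flush  M[L2]=38
step 13: P1: load  L1  ⟶  SS  (L1)  txn=BusRd+Flush  M[L1]=85
step 14: P1: load  L1  ⟶  SS  (L1)  txn=∅  M[L1]=85
step 15: P0: load  L2  ⟶  MI  (L2)  txn=∅  M[L2]=38
step 16: P1: load  L2  ⟶  SS  (L2)  txn=BusRd+Flush  M[L2]=42
step 17: P0: load  L3  ⟶  MI  (L3)  txn=∅  M[L3]=70
step 18: P1: load  L2  ⟶  SS  (L2)  txn=∅  M[L2]=42
step 19: P1: load  L2  ⟶  SS  (L2)  txn=∅  M[L2]=42
step 20: P1: load  L1  ⟶  SS  (L1)  txn=∅  M[L1]=85
step 21: P0: load  L1  ⟶  SS  (L1)  txn=∅  M[L1]=85
step 22: P1: load  L3  ⟶  SS  (L3)  txn=BusRd+Flush  M[L3]=22
step 23: P1: store L3 := 33  ⟶  IM  (L3)  txn=BusUpgr  M[L3]=22

state = I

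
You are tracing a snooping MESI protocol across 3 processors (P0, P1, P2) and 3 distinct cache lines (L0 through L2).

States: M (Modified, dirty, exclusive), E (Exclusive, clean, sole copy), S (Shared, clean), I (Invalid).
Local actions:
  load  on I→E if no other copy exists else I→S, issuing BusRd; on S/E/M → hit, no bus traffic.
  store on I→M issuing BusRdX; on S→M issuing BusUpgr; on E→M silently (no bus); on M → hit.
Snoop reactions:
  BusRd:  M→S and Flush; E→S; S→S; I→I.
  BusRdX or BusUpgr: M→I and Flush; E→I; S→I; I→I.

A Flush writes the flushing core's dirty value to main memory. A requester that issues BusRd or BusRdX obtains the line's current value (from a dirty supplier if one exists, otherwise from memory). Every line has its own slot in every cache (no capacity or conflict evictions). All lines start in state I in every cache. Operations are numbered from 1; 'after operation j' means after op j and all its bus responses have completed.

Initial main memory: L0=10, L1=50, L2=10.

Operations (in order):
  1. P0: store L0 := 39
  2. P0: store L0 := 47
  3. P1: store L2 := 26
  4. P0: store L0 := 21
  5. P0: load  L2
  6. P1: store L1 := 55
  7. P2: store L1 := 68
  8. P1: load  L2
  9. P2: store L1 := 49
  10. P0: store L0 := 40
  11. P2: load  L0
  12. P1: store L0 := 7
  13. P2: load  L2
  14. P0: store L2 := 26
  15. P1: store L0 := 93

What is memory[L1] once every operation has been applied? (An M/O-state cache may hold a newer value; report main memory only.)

memory[L1] = 55

[1] P0: store L0 := 39 | P0:M(39), P1:I, P2:I | bus: BusRdX
[2] P0: store L0 := 47 | P0:M(47), P1:I, P2:I | bus: none
[3] P1: store L2 := 26 | P0:I, P1:M(26), P2:I | bus: BusRdX
[4] P0: store L0 := 21 | P0:M(21), P1:I, P2:I | bus: none
[5] P0: load  L2 | P0:S(26), P1:S(26), P2:I | bus: BusRd,Flush
[6] P1: store L1 := 55 | P0:I, P1:M(55), P2:I | bus: BusRdX
[7] P2: store L1 := 68 | P0:I, P1:I, P2:M(68) | bus: BusRdX,Flush
[8] P1: load  L2 | P0:S(26), P1:S(26), P2:I | bus: none
[9] P2: store L1 := 49 | P0:I, P1:I, P2:M(49) | bus: none
[10] P0: store L0 := 40 | P0:M(40), P1:I, P2:I | bus: none
[11] P2: load  L0 | P0:S(40), P1:I, P2:S(40) | bus: BusRd,Flush
[12] P1: store L0 := 7 | P0:I, P1:M(7), P2:I | bus: BusRdX
[13] P2: load  L2 | P0:S(26), P1:S(26), P2:S(26) | bus: BusRd
[14] P0: store L2 := 26 | P0:M(26), P1:I, P2:I | bus: BusUpgr
[15] P1: store L0 := 93 | P0:I, P1:M(93), P2:I | bus: none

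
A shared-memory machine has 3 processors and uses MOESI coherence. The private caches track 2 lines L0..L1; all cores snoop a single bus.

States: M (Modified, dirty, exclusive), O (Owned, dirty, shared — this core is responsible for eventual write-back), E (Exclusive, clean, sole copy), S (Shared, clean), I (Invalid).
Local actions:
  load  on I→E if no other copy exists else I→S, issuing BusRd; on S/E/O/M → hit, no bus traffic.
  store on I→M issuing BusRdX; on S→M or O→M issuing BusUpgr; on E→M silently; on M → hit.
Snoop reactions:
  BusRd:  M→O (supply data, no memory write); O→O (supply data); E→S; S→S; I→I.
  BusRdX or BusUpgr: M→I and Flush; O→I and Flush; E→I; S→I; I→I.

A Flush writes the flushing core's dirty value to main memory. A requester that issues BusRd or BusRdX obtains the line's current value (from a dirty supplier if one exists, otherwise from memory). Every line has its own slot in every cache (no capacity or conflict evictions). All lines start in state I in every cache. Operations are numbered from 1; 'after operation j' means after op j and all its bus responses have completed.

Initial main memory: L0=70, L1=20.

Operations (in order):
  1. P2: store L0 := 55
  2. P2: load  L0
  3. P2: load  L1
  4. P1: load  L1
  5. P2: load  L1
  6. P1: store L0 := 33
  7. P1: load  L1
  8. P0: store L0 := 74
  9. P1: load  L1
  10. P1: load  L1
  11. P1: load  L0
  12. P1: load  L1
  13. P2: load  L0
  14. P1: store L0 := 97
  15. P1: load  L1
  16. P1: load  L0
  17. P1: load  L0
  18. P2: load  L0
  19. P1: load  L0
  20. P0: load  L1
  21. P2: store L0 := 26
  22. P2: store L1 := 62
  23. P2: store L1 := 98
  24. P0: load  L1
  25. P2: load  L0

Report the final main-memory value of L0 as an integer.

memory[L0] = 97

  op1 P2: store L0 := 55 → I/I/M on L0; bus BusRdX; mem=70
  op2 P2: load  L0 → I/I/M on L0; bus (none); mem=70
  op3 P2: load  L1 → I/I/E on L1; bus BusRd; mem=20
  op4 P1: load  L1 → I/S/S on L1; bus BusRd; mem=20
  op5 P2: load  L1 → I/S/S on L1; bus (none); mem=20
  op6 P1: store L0 := 33 → I/M/I on L0; bus BusRdX Flush; mem=55
  op7 P1: load  L1 → I/S/S on L1; bus (none); mem=20
  op8 P0: store L0 := 74 → M/I/I on L0; bus BusRdX Flush; mem=33
  op9 P1: load  L1 → I/S/S on L1; bus (none); mem=20
  op10 P1: load  L1 → I/S/S on L1; bus (none); mem=20
  op11 P1: load  L0 → O/S/I on L0; bus BusRd; mem=33
  op12 P1: load  L1 → I/S/S on L1; bus (none); mem=20
  op13 P2: load  L0 → O/S/S on L0; bus BusRd; mem=33
  op14 P1: store L0 := 97 → I/M/I on L0; bus BusUpgr Flush; mem=74
  op15 P1: load  L1 → I/S/S on L1; bus (none); mem=20
  op16 P1: load  L0 → I/M/I on L0; bus (none); mem=74
  op17 P1: load  L0 → I/M/I on L0; bus (none); mem=74
  op18 P2: load  L0 → I/O/S on L0; bus BusRd; mem=74
  op19 P1: load  L0 → I/O/S on L0; bus (none); mem=74
  op20 P0: load  L1 → S/S/S on L1; bus BusRd; mem=20
  op21 P2: store L0 := 26 → I/I/M on L0; bus BusUpgr Flush; mem=97
  op22 P2: store L1 := 62 → I/I/M on L1; bus BusUpgr; mem=20
  op23 P2: store L1 := 98 → I/I/M on L1; bus (none); mem=20
  op24 P0: load  L1 → S/I/O on L1; bus BusRd; mem=20
  op25 P2: load  L0 → I/I/M on L0; bus (none); mem=97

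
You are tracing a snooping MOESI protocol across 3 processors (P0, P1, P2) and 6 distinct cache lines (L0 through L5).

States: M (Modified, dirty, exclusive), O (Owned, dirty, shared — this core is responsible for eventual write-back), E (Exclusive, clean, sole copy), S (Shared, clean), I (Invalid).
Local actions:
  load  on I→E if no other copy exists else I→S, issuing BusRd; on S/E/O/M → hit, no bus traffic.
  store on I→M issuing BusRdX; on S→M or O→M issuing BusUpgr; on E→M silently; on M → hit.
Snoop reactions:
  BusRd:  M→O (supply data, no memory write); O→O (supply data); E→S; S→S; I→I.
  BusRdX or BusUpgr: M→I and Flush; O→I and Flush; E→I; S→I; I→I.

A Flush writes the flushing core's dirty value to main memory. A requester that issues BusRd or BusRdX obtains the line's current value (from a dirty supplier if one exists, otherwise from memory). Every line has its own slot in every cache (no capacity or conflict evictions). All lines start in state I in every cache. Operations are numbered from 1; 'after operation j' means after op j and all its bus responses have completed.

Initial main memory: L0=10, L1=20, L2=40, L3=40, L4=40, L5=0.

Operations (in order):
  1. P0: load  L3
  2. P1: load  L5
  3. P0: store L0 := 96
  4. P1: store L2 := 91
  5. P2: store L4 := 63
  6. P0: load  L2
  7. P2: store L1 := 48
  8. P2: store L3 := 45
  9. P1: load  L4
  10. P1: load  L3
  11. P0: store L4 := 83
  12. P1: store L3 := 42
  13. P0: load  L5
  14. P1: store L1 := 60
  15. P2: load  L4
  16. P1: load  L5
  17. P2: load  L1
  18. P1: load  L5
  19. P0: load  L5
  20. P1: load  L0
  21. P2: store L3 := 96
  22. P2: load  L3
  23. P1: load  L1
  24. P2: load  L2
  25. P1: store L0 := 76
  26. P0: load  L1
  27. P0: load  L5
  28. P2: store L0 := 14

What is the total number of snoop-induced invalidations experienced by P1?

invalidations = 3

step 1: P0: load  L3  ⟶  EII  (L3)  txn=BusRd  M[L3]=40
step 2: P1: load  L5  ⟶  IEI  (L5)  txn=BusRd  M[L5]=0
step 3: P0: store L0 := 96  ⟶  MII  (L0)  txn=BusRdX  M[L0]=10
step 4: P1: store L2 := 91  ⟶  IMI  (L2)  txn=BusRdX  M[L2]=40
step 5: P2: store L4 := 63  ⟶  IIM  (L4)  txn=BusRdX  M[L4]=40
step 6: P0: load  L2  ⟶  SOI  (L2)  txn=BusRd  M[L2]=40
step 7: P2: store L1 := 48  ⟶  IIM  (L1)  txn=BusRdX  M[L1]=20
step 8: P2: store L3 := 45  ⟶  IIM  (L3)  txn=BusRdX  M[L3]=40
step 9: P1: load  L4  ⟶  ISO  (L4)  txn=BusRd  M[L4]=40
step 10: P1: load  L3  ⟶  ISO  (L3)  txn=BusRd  M[L3]=40
step 11: P0: store L4 := 83  ⟶  MII  (L4)  txn=BusRdX+Flush  M[L4]=63
step 12: P1: store L3 := 42  ⟶  IMI  (L3)  txn=BusUpgr+Flush  M[L3]=45
step 13: P0: load  L5  ⟶  SSI  (L5)  txn=BusRd  M[L5]=0
step 14: P1: store L1 := 60  ⟶  IMI  (L1)  txn=BusRdX+Flush  M[L1]=48
step 15: P2: load  L4  ⟶  OIS  (L4)  txn=BusRd  M[L4]=63
step 16: P1: load  L5  ⟶  SSI  (L5)  txn=∅  M[L5]=0
step 17: P2: load  L1  ⟶  IOS  (L1)  txn=BusRd  M[L1]=48
step 18: P1: load  L5  ⟶  SSI  (L5)  txn=∅  M[L5]=0
step 19: P0: load  L5  ⟶  SSI  (L5)  txn=∅  M[L5]=0
step 20: P1: load  L0  ⟶  OSI  (L0)  txn=BusRd  M[L0]=10
step 21: P2: store L3 := 96  ⟶  IIM  (L3)  txn=BusRdX+Flush  M[L3]=42
step 22: P2: load  L3  ⟶  IIM  (L3)  txn=∅  M[L3]=42
step 23: P1: load  L1  ⟶  IOS  (L1)  txn=∅  M[L1]=48
step 24: P2: load  L2  ⟶  SOS  (L2)  txn=BusRd  M[L2]=40
step 25: P1: store L0 := 76  ⟶  IMI  (L0)  txn=BusUpgr+Flush  M[L0]=96
step 26: P0: load  L1  ⟶  SOS  (L1)  txn=BusRd  M[L1]=48
step 27: P0: load  L5  ⟶  SSI  (L5)  txn=∅  M[L5]=0
step 28: P2: store L0 := 14  ⟶  IIM  (L0)  txn=BusRdX+Flush  M[L0]=76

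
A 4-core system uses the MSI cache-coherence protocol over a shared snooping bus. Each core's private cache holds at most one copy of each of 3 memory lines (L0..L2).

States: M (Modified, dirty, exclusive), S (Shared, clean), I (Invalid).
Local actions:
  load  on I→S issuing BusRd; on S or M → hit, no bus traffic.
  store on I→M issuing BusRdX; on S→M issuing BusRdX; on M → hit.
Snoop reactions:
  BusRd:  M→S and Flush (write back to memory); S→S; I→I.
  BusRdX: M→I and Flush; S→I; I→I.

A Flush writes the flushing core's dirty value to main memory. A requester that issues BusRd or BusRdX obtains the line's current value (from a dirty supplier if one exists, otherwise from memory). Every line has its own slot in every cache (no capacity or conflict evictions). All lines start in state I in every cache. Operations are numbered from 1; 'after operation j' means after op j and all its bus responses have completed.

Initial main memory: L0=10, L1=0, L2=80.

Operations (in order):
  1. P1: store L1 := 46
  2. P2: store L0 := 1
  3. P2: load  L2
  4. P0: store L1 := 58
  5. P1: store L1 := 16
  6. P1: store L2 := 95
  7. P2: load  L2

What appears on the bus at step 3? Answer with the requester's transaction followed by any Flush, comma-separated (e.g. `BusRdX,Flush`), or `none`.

  op1 P1: store L1 := 46 → I/M/I/I on L1; bus BusRdX; mem=0
  op2 P2: store L0 := 1 → I/I/M/I on L0; bus BusRdX; mem=10
  op3 P2: load  L2 → I/I/S/I on L2; bus BusRd; mem=80
  op4 P0: store L1 := 58 → M/I/I/I on L1; bus BusRdX Flush; mem=46
  op5 P1: store L1 := 16 → I/M/I/I on L1; bus BusRdX Flush; mem=58
  op6 P1: store L2 := 95 → I/M/I/I on L2; bus BusRdX; mem=80
  op7 P2: load  L2 → I/S/S/I on L2; bus BusRd Flush; mem=95

bus = BusRd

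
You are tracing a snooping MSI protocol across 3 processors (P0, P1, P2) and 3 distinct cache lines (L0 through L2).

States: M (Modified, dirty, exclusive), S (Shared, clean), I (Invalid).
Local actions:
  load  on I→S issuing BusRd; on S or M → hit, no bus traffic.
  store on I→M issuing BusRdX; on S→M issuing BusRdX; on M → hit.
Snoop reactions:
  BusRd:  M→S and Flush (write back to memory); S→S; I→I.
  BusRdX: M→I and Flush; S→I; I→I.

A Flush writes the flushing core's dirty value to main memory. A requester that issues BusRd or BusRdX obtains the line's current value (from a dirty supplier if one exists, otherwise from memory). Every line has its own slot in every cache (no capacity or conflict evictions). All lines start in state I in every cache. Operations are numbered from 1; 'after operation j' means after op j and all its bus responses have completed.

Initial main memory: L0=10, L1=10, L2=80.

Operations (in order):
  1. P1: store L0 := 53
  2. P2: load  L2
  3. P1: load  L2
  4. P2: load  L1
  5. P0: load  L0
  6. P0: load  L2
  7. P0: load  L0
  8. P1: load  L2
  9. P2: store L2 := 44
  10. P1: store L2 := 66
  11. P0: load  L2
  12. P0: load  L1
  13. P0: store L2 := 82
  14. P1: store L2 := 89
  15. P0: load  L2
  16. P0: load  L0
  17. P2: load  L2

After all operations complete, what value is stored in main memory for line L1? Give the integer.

1. P1: store L0 := 53  bus=[BusRdX]  L0: P0=I P1=M P2=I  mem[L0]=10
2. P2: load  L2  bus=[BusRd]  L2: P0=I P1=I P2=S  mem[L2]=80
3. P1: load  L2  bus=[BusRd]  L2: P0=I P1=S P2=S  mem[L2]=80
4. P2: load  L1  bus=[BusRd]  L1: P0=I P1=I P2=S  mem[L1]=10
5. P0: load  L0  bus=[BusRd,Flush]  L0: P0=S P1=S P2=I  mem[L0]=53
6. P0: load  L2  bus=[BusRd]  L2: P0=S P1=S P2=S  mem[L2]=80
7. P0: load  L0  bus=[-]  L0: P0=S P1=S P2=I  mem[L0]=53
8. P1: load  L2  bus=[-]  L2: P0=S P1=S P2=S  mem[L2]=80
9. P2: store L2 := 44  bus=[BusRdX]  L2: P0=I P1=I P2=M  mem[L2]=80
10. P1: store L2 := 66  bus=[BusRdX,Flush]  L2: P0=I P1=M P2=I  mem[L2]=44
11. P0: load  L2  bus=[BusRd,Flush]  L2: P0=S P1=S P2=I  mem[L2]=66
12. P0: load  L1  bus=[BusRd]  L1: P0=S P1=I P2=S  mem[L1]=10
13. P0: store L2 := 82  bus=[BusRdX]  L2: P0=M P1=I P2=I  mem[L2]=66
14. P1: store L2 := 89  bus=[BusRdX,Flush]  L2: P0=I P1=M P2=I  mem[L2]=82
15. P0: load  L2  bus=[BusRd,Flush]  L2: P0=S P1=S P2=I  mem[L2]=89
16. P0: load  L0  bus=[-]  L0: P0=S P1=S P2=I  mem[L0]=53
17. P2: load  L2  bus=[BusRd]  L2: P0=S P1=S P2=S  mem[L2]=89

memory[L1] = 10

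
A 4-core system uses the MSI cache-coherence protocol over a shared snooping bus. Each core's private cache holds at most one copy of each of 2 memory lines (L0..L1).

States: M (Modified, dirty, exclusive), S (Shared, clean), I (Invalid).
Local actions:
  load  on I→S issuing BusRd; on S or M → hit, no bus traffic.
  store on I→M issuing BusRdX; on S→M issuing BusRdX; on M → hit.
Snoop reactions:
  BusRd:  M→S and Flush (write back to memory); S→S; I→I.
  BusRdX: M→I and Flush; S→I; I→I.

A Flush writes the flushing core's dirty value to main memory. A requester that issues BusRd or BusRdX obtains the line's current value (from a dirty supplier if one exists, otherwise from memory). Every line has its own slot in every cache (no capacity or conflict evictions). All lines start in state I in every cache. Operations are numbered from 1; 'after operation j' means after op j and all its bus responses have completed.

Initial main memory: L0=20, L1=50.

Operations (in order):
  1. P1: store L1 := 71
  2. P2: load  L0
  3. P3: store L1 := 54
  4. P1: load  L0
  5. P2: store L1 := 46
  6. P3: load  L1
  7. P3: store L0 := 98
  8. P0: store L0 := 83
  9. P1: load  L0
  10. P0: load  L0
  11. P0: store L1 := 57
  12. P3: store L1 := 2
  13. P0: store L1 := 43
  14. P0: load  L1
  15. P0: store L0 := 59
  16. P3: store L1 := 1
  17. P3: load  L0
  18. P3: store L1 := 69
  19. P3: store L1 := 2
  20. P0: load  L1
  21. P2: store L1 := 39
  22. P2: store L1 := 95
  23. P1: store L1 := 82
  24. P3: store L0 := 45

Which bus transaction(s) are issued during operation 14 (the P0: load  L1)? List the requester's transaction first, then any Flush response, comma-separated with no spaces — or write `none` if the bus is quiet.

  op1 P1: store L1 := 71 → I/M/I/I on L1; bus BusRdX; mem=50
  op2 P2: load  L0 → I/I/S/I on L0; bus BusRd; mem=20
  op3 P3: store L1 := 54 → I/I/I/M on L1; bus BusRdX Flush; mem=71
  op4 P1: load  L0 → I/S/S/I on L0; bus BusRd; mem=20
  op5 P2: store L1 := 46 → I/I/M/I on L1; bus BusRdX Flush; mem=54
  op6 P3: load  L1 → I/I/S/S on L1; bus BusRd Flush; mem=46
  op7 P3: store L0 := 98 → I/I/I/M on L0; bus BusRdX; mem=20
  op8 P0: store L0 := 83 → M/I/I/I on L0; bus BusRdX Flush; mem=98
  op9 P1: load  L0 → S/S/I/I on L0; bus BusRd Flush; mem=83
  op10 P0: load  L0 → S/S/I/I on L0; bus (none); mem=83
  op11 P0: store L1 := 57 → M/I/I/I on L1; bus BusRdX; mem=46
  op12 P3: store L1 := 2 → I/I/I/M on L1; bus BusRdX Flush; mem=57
  op13 P0: store L1 := 43 → M/I/I/I on L1; bus BusRdX Flush; mem=2
  op14 P0: load  L1 → M/I/I/I on L1; bus (none); mem=2
  op15 P0: store L0 := 59 → M/I/I/I on L0; bus BusRdX; mem=83
  op16 P3: store L1 := 1 → I/I/I/M on L1; bus BusRdX Flush; mem=43
  op17 P3: load  L0 → S/I/I/S on L0; bus BusRd Flush; mem=59
  op18 P3: store L1 := 69 → I/I/I/M on L1; bus (none); mem=43
  op19 P3: store L1 := 2 → I/I/I/M on L1; bus (none); mem=43
  op20 P0: load  L1 → S/I/I/S on L1; bus BusRd Flush; mem=2
  op21 P2: store L1 := 39 → I/I/M/I on L1; bus BusRdX; mem=2
  op22 P2: store L1 := 95 → I/I/M/I on L1; bus (none); mem=2
  op23 P1: store L1 := 82 → I/M/I/I on L1; bus BusRdX Flush; mem=95
  op24 P3: store L0 := 45 → I/I/I/M on L0; bus BusRdX; mem=59

bus = none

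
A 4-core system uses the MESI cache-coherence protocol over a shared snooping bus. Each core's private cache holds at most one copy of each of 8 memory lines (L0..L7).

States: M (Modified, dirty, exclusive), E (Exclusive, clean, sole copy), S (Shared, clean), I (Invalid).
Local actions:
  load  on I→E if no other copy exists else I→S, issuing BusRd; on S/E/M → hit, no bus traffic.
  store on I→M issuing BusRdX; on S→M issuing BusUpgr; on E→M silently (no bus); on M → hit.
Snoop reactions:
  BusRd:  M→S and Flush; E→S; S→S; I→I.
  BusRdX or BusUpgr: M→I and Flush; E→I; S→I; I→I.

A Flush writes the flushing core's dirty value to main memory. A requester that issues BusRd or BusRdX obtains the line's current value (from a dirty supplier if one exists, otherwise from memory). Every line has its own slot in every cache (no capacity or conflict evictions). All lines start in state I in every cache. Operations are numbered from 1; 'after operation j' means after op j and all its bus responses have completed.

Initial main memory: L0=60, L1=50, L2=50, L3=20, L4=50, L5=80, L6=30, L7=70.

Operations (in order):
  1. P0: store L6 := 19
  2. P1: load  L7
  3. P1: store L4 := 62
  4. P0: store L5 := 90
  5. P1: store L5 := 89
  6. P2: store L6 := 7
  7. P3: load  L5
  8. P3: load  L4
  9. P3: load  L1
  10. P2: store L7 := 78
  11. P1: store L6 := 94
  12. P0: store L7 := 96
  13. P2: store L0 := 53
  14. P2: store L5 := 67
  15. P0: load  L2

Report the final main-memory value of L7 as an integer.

memory[L7] = 78

  op1 P0: store L6 := 19 → M/I/I/I on L6; bus BusRdX; mem=30
  op2 P1: load  L7 → I/E/I/I on L7; bus BusRd; mem=70
  op3 P1: store L4 := 62 → I/M/I/I on L4; bus BusRdX; mem=50
  op4 P0: store L5 := 90 → M/I/I/I on L5; bus BusRdX; mem=80
  op5 P1: store L5 := 89 → I/M/I/I on L5; bus BusRdX Flush; mem=90
  op6 P2: store L6 := 7 → I/I/M/I on L6; bus BusRdX Flush; mem=19
  op7 P3: load  L5 → I/S/I/S on L5; bus BusRd Flush; mem=89
  op8 P3: load  L4 → I/S/I/S on L4; bus BusRd Flush; mem=62
  op9 P3: load  L1 → I/I/I/E on L1; bus BusRd; mem=50
  op10 P2: store L7 := 78 → I/I/M/I on L7; bus BusRdX; mem=70
  op11 P1: store L6 := 94 → I/M/I/I on L6; bus BusRdX Flush; mem=7
  op12 P0: store L7 := 96 → M/I/I/I on L7; bus BusRdX Flush; mem=78
  op13 P2: store L0 := 53 → I/I/M/I on L0; bus BusRdX; mem=60
  op14 P2: store L5 := 67 → I/I/M/I on L5; bus BusRdX; mem=89
  op15 P0: load  L2 → E/I/I/I on L2; bus BusRd; mem=50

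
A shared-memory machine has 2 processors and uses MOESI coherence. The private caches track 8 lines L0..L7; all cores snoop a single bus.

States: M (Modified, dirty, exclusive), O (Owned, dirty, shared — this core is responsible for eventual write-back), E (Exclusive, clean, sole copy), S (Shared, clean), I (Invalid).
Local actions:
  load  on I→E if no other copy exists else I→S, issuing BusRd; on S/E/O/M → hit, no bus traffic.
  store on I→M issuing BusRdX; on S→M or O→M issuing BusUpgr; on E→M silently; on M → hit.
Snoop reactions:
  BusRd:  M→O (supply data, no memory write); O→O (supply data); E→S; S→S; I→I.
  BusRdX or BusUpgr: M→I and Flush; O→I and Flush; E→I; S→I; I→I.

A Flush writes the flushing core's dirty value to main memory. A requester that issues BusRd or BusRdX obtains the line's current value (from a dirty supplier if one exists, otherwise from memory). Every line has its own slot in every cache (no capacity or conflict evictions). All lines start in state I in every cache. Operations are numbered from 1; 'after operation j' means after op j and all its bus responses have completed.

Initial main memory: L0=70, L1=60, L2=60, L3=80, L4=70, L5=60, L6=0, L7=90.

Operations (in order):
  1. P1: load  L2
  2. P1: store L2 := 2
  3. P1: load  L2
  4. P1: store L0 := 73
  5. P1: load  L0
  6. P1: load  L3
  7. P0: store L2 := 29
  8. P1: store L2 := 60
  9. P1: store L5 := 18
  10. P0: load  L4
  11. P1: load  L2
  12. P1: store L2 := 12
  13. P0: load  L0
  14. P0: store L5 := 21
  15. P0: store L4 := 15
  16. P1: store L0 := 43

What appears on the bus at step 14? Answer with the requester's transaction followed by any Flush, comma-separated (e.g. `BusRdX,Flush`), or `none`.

bus = BusRdX,Flush

1. P1: load  L2  bus=[BusRd]  L2: P0=I P1=E  mem[L2]=60
2. P1: store L2 := 2  bus=[-]  L2: P0=I P1=M  mem[L2]=60
3. P1: load  L2  bus=[-]  L2: P0=I P1=M  mem[L2]=60
4. P1: store L0 := 73  bus=[BusRdX]  L0: P0=I P1=M  mem[L0]=70
5. P1: load  L0  bus=[-]  L0: P0=I P1=M  mem[L0]=70
6. P1: load  L3  bus=[BusRd]  L3: P0=I P1=E  mem[L3]=80
7. P0: store L2 := 29  bus=[BusRdX,Flush]  L2: P0=M P1=I  mem[L2]=2
8. P1: store L2 := 60  bus=[BusRdX,Flush]  L2: P0=I P1=M  mem[L2]=29
9. P1: store L5 := 18  bus=[BusRdX]  L5: P0=I P1=M  mem[L5]=60
10. P0: load  L4  bus=[BusRd]  L4: P0=E P1=I  mem[L4]=70
11. P1: load  L2  bus=[-]  L2: P0=I P1=M  mem[L2]=29
12. P1: store L2 := 12  bus=[-]  L2: P0=I P1=M  mem[L2]=29
13. P0: load  L0  bus=[BusRd]  L0: P0=S P1=O  mem[L0]=70
14. P0: store L5 := 21  bus=[BusRdX,Flush]  L5: P0=M P1=I  mem[L5]=18
15. P0: store L4 := 15  bus=[-]  L4: P0=M P1=I  mem[L4]=70
16. P1: store L0 := 43  bus=[BusUpgr]  L0: P0=I P1=M  mem[L0]=70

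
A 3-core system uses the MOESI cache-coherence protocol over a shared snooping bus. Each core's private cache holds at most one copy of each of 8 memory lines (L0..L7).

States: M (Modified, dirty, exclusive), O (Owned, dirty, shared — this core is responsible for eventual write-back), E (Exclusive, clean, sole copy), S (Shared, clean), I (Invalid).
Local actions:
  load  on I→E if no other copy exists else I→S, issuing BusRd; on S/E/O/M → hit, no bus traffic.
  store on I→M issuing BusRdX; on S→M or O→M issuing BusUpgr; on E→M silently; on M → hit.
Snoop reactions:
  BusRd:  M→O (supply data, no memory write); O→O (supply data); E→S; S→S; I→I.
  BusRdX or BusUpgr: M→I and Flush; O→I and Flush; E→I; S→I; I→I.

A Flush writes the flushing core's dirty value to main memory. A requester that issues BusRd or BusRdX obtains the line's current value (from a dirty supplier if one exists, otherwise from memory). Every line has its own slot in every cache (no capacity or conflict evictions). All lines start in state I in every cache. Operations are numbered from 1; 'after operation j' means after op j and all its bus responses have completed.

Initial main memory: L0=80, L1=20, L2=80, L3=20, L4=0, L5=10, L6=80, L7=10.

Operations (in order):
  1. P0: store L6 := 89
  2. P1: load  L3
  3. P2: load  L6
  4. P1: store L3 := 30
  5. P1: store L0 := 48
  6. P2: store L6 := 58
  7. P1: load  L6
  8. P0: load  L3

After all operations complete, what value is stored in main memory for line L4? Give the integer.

memory[L4] = 0

  op1 P0: store L6 := 89 → M/I/I on L6; bus BusRdX; mem=80
  op2 P1: load  L3 → I/E/I on L3; bus BusRd; mem=20
  op3 P2: load  L6 → O/I/S on L6; bus BusRd; mem=80
  op4 P1: store L3 := 30 → I/M/I on L3; bus (none); mem=20
  op5 P1: store L0 := 48 → I/M/I on L0; bus BusRdX; mem=80
  op6 P2: store L6 := 58 → I/I/M on L6; bus BusUpgr Flush; mem=89
  op7 P1: load  L6 → I/S/O on L6; bus BusRd; mem=89
  op8 P0: load  L3 → S/O/I on L3; bus BusRd; mem=20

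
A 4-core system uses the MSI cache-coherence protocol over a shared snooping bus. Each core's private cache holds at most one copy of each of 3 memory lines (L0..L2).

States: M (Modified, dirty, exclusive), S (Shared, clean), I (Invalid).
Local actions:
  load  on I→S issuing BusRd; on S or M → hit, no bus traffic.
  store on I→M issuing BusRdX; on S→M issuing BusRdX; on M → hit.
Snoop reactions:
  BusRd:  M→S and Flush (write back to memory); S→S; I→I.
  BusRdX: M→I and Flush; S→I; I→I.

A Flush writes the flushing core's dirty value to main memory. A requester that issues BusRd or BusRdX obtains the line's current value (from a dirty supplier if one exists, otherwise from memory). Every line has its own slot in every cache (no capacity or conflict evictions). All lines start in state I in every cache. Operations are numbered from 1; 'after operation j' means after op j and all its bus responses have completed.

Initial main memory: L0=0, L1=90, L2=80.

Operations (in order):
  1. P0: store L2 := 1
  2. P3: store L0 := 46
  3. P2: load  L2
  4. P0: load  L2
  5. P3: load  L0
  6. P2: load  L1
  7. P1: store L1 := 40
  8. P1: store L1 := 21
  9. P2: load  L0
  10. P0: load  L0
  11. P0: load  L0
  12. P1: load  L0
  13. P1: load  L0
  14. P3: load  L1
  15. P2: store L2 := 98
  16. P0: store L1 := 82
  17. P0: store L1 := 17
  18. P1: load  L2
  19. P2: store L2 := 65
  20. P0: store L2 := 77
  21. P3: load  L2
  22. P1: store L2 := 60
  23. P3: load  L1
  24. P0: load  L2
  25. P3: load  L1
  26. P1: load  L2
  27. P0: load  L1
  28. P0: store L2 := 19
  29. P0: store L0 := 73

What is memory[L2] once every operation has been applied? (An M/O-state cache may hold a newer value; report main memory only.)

memory[L2] = 60

  op1 P0: store L2 := 1 → M/I/I/I on L2; bus BusRdX; mem=80
  op2 P3: store L0 := 46 → I/I/I/M on L0; bus BusRdX; mem=0
  op3 P2: load  L2 → S/I/S/I on L2; bus BusRd Flush; mem=1
  op4 P0: load  L2 → S/I/S/I on L2; bus (none); mem=1
  op5 P3: load  L0 → I/I/I/M on L0; bus (none); mem=0
  op6 P2: load  L1 → I/I/S/I on L1; bus BusRd; mem=90
  op7 P1: store L1 := 40 → I/M/I/I on L1; bus BusRdX; mem=90
  op8 P1: store L1 := 21 → I/M/I/I on L1; bus (none); mem=90
  op9 P2: load  L0 → I/I/S/S on L0; bus BusRd Flush; mem=46
  op10 P0: load  L0 → S/I/S/S on L0; bus BusRd; mem=46
  op11 P0: load  L0 → S/I/S/S on L0; bus (none); mem=46
  op12 P1: load  L0 → S/S/S/S on L0; bus BusRd; mem=46
  op13 P1: load  L0 → S/S/S/S on L0; bus (none); mem=46
  op14 P3: load  L1 → I/S/I/S on L1; bus BusRd Flush; mem=21
  op15 P2: store L2 := 98 → I/I/M/I on L2; bus BusRdX; mem=1
  op16 P0: store L1 := 82 → M/I/I/I on L1; bus BusRdX; mem=21
  op17 P0: store L1 := 17 → M/I/I/I on L1; bus (none); mem=21
  op18 P1: load  L2 → I/S/S/I on L2; bus BusRd Flush; mem=98
  op19 P2: store L2 := 65 → I/I/M/I on L2; bus BusRdX; mem=98
  op20 P0: store L2 := 77 → M/I/I/I on L2; bus BusRdX Flush; mem=65
  op21 P3: load  L2 → S/I/I/S on L2; bus BusRd Flush; mem=77
  op22 P1: store L2 := 60 → I/M/I/I on L2; bus BusRdX; mem=77
  op23 P3: load  L1 → S/I/I/S on L1; bus BusRd Flush; mem=17
  op24 P0: load  L2 → S/S/I/I on L2; bus BusRd Flush; mem=60
  op25 P3: load  L1 → S/I/I/S on L1; bus (none); mem=17
  op26 P1: load  L2 → S/S/I/I on L2; bus (none); mem=60
  op27 P0: load  L1 → S/I/I/S on L1; bus (none); mem=17
  op28 P0: store L2 := 19 → M/I/I/I on L2; bus BusRdX; mem=60
  op29 P0: store L0 := 73 → M/I/I/I on L0; bus BusRdX; mem=46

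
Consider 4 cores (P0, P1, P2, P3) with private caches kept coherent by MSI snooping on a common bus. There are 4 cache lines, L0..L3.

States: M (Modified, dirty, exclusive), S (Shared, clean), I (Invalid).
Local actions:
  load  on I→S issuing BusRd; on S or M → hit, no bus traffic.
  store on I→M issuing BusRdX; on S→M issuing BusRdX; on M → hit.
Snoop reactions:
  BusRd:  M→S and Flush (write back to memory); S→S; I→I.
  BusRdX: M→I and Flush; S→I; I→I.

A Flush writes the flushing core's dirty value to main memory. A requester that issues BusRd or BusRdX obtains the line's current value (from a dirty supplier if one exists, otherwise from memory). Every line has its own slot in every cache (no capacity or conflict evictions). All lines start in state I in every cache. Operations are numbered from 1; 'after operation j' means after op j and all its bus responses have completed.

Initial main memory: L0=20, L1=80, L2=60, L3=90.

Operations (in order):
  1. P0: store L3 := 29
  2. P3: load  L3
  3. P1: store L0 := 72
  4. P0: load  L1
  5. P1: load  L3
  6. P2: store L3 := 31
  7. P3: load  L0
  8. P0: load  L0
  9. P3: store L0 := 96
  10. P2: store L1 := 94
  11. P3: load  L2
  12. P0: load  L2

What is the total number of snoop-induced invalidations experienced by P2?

invalidations = 0

  op1 P0: store L3 := 29 → M/I/I/I on L3; bus BusRdX; mem=90
  op2 P3: load  L3 → S/I/I/S on L3; bus BusRd Flush; mem=29
  op3 P1: store L0 := 72 → I/M/I/I on L0; bus BusRdX; mem=20
  op4 P0: load  L1 → S/I/I/I on L1; bus BusRd; mem=80
  op5 P1: load  L3 → S/S/I/S on L3; bus BusRd; mem=29
  op6 P2: store L3 := 31 → I/I/M/I on L3; bus BusRdX; mem=29
  op7 P3: load  L0 → I/S/I/S on L0; bus BusRd Flush; mem=72
  op8 P0: load  L0 → S/S/I/S on L0; bus BusRd; mem=72
  op9 P3: store L0 := 96 → I/I/I/M on L0; bus BusRdX; mem=72
  op10 P2: store L1 := 94 → I/I/M/I on L1; bus BusRdX; mem=80
  op11 P3: load  L2 → I/I/I/S on L2; bus BusRd; mem=60
  op12 P0: load  L2 → S/I/I/S on L2; bus BusRd; mem=60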